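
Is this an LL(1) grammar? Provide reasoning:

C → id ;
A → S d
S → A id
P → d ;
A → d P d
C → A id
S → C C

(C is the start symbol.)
A grammar is LL(1) if for each non-terminal N with multiple productions, the predict sets of those productions are pairwise disjoint, where PREDICT(N → α) = (FIRST(α) \ {ε}) ∪ (FOLLOW(N) if α ⇒* ε).

Relevant sets:
  FIRST(A) = { 'd', 'id' }
  FIRST(S) = { 'd', 'id' }
  FIRST(C) = { 'd', 'id' }

For C:
  PREDICT(C → id ';') = { 'id' }
  PREDICT(C → A id) = { 'd', 'id' }
For A:
  PREDICT(A → S d) = { 'd', 'id' }
  PREDICT(A → d P d) = { 'd' }
For S:
  PREDICT(S → A id) = { 'd', 'id' }
  PREDICT(S → C C) = { 'd', 'id' }
P has a single production, so nothing to check there.

Conflict found: Predict set conflict for C: { 'id' }
The grammar is NOT LL(1).

Answer: No. Predict set conflict for C: { 'id' }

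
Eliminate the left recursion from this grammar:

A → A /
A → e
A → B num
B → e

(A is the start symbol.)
A is directly left-recursive. The standard transformation for
  A → A α₁ | ... | A α_m | β₁ | ... | β_n
is
  A  → β₁ A' | ... | β_n A'
  A' → α₁ A' | ... | α_m A' | ε

A → e becomes A → e A'
A → B num becomes A → B num A'
A → A / becomes A' → / A'
Add A' → ε

Productions for other non-terminals are unchanged:
  B → e

Resulting grammar:
A → e A'
A → B num A'
A' → / A'
A' → ε
B → e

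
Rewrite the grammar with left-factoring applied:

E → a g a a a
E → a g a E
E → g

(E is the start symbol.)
Left-factoring transforms A → αβ₁ | αβ₂ into A → αA' and A' → β₁ | β₂
(α is the longest common prefix among the alternatives). Repeat until
no nonterminal has two alternatives with a common prefix.

Round 1: E has alternatives sharing prefix 'a g a'. Introduce E': E → a g a E'
  Add: E' → a a
  Add: E' → E

No remaining common prefixes — done.

Resulting grammar:
E → a g a E'
E' → a a
E' → E
E → g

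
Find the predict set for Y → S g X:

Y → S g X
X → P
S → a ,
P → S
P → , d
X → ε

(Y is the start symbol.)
{ 'a' }

PREDICT(Y → S g X) = (FIRST(RHS) \ {ε}) ∪ (FOLLOW(Y) if ε ∈ FIRST(RHS), i.e. RHS ⇒* ε)
FIRST(S) = { 'a' }
FIRST(S g X) = { 'a' }
ε ∉ FIRST(S g X), so FOLLOW(Y) is not added.
PREDICT(Y → S g X) = { 'a' }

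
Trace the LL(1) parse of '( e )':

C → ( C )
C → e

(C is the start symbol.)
Stack is shown with the top on the left.

Stack    Input    Action
------------------------
C $      ( e ) $  output C → ( C )
( C ) $  ( e ) $  match '('
C ) $    e ) $    output C → e
e ) $    e ) $    match 'e'
) $      ) $      match ')'
$        $        accept

The string is accepted.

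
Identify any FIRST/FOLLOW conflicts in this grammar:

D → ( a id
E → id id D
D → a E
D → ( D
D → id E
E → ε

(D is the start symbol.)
Nullable non-terminals: E.

E: nullable alternative(s) E → ε; FOLLOW(E) = { $ }
  E → id id D: FIRST \ {ε} = { 'id' } — disjoint from FOLLOW(E)
  E → ε: FIRST \ {ε} = { } — this is the only nullable alternative, skip

D has no nullable alternative, so no FIRST/FOLLOW check is needed there.

No FIRST/FOLLOW conflicts found.

Answer: No FIRST/FOLLOW conflicts.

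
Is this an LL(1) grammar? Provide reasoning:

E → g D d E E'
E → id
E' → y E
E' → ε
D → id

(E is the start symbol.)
No. Predict set conflict for E': { 'y' }

Relevant sets:
  FOLLOW(E') = { $, 'y' }

For E:
  PREDICT(E → g D d E E') = { 'g' }
  PREDICT(E → id) = { 'id' }
For E':
  PREDICT(E' → y E) = { 'y' }
  PREDICT(E' → ε) = { $, 'y' }
D has a single production, so nothing to check there.

Conflict found: Predict set conflict for E': { 'y' }
The grammar is NOT LL(1).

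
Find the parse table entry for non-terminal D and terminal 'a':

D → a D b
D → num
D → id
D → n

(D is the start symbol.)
D → a D b

To find M[D, 'a'], we find productions for D where 'a' is in the predict set (PREDICT(N → α) = (FIRST(α) \ {ε}) ∪ (FOLLOW(N) if α ⇒* ε)).

D → a D b: PREDICT = { 'a' }
  'a' is in predict set, so this production goes in M[D, 'a']
D → num: PREDICT = { 'num' }
D → id: PREDICT = { 'id' }
D → n: PREDICT = { 'n' }

M[D, 'a'] = D → a D b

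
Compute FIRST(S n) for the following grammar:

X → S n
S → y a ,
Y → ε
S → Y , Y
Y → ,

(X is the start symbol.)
{ ',', 'y' }

FIRST sets of the non-terminals involved (from the grammar, by fixed-point iteration):
  FIRST(S) = { ',', 'y' }

To compute FIRST(S n), process the symbols left to right:
Symbol S is a non-terminal. Add FIRST(S) \ {ε} = { ',', 'y' }
S is not nullable (ε ∉ FIRST(S)), so stop here.
FIRST(S n) = { ',', 'y' }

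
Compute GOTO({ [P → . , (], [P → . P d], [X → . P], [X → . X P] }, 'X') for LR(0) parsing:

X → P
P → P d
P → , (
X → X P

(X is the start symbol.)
GOTO(I, 'X') = CLOSURE({ [A → αX.β] : [A → α.Xβ] ∈ I, X = 'X' })

Items with dot before 'X', with the dot advanced:
  [X → . X P] → [X → X . P]
Closure of the advanced items:
  [X → X . P] has the dot before P: add [P → . P d], [P → . , (]

GOTO = { [P → . , (], [P → . P d], [X → X . P] }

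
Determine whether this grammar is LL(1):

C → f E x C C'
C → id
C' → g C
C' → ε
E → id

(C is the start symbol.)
Relevant sets:
  FOLLOW(C') = { $, 'g' }

For C:
  PREDICT(C → f E x C C') = { 'f' }
  PREDICT(C → id) = { 'id' }
For C':
  PREDICT(C' → g C) = { 'g' }
  PREDICT(C' → ε) = { $, 'g' }
E has a single production, so nothing to check there.

Conflict found: Predict set conflict for C': { 'g' }
The grammar is NOT LL(1).

Answer: No. Predict set conflict for C': { 'g' }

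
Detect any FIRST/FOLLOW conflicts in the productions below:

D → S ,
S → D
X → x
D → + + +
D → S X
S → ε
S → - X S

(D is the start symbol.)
Yes. S → D with FOLLOW(S) on { ',', 'x' }

A FIRST/FOLLOW conflict occurs when a non-terminal N has a nullable alternative N → β (β ⇒* ε) and another alternative N → α with FIRST(α) ∩ FOLLOW(N) ≠ ∅: on such a lookahead the parser cannot decide between expanding α and letting N vanish via β.

Nullable non-terminals: S.
FIRST sets used below: FIRST(D) = { '+', ',', '-', 'x' }

S: nullable alternative(s) S → ε; FOLLOW(S) = { ',', 'x' }
  S → D: FIRST \ {ε} = { '+', ',', '-', 'x' } — overlaps FOLLOW(S) on { ',', 'x' }: CONFLICT
  S → ε: FIRST \ {ε} = { } — this is the only nullable alternative, skip
  S → - X S: FIRST \ {ε} = { '-' } — disjoint from FOLLOW(S)

D, X have no nullable alternative, so no FIRST/FOLLOW check is needed there.

So the grammar has 1 FIRST/FOLLOW conflict (marked CONFLICT above).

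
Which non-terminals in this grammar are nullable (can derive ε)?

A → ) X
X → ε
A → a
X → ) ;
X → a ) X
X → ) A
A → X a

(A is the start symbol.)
A non-terminal is nullable if it can derive ε (the empty string): either it has an ε-production, or it has a production whose right-hand side consists entirely of nullable non-terminals.

ε-productions: X → ε
So X is immediately nullable.
No further non-terminal can be added: every production for the remaining non-terminals contains a terminal or a non-nullable non-terminal.
Nullable = { 'X' }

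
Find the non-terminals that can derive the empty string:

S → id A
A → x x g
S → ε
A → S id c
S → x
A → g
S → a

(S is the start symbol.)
{ 'S' }

A non-terminal is nullable if it can derive ε (the empty string): either it has an ε-production, or it has a production whose right-hand side consists entirely of nullable non-terminals.

ε-productions: S → ε
So S is immediately nullable.
No further non-terminal can be added: every production for the remaining non-terminals contains a terminal or a non-nullable non-terminal.
Nullable = { 'S' }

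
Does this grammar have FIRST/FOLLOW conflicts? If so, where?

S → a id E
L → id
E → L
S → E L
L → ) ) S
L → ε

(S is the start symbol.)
Yes. L → id with FOLLOW(L) on { 'id' }; L → ')' ')' S with FOLLOW(L) on { ')' }

A FIRST/FOLLOW conflict occurs when a non-terminal N has a nullable alternative N → β (β ⇒* ε) and another alternative N → α with FIRST(α) ∩ FOLLOW(N) ≠ ∅: on such a lookahead the parser cannot decide between expanding α and letting N vanish via β.

Nullable non-terminals: E, L, S.
FIRST sets used below: FIRST(E) = { ')', 'id', ε }, FIRST(L) = { ')', 'id', ε }
E has a nullable alternative but only one production, so nothing to check.

L: nullable alternative(s) L → ε; FOLLOW(L) = { $, ')', 'id' }
  L → id: FIRST \ {ε} = { 'id' } — overlaps FOLLOW(L) on { 'id' }: CONFLICT
  L → ) ) S: FIRST \ {ε} = { ')' } — overlaps FOLLOW(L) on { ')' }: CONFLICT
  L → ε: FIRST \ {ε} = { } — this is the only nullable alternative, skip

S: nullable alternative(s) S → E L; FOLLOW(S) = { $, ')', 'id' }
  S → a id E: FIRST \ {ε} = { 'a' } — disjoint from FOLLOW(S)
  S → E L: FIRST \ {ε} = { ')', 'id' } — this is the only nullable alternative, skip

So the grammar has 2 FIRST/FOLLOW conflicts (marked CONFLICT above).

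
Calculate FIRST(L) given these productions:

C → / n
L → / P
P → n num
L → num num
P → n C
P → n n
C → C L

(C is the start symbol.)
{ '/', 'num' }

To compute FIRST(L), examine every production with L on the left-hand side, reading each right-hand side left to right until a non-nullable symbol is reached.

From L → / P:
  - '/' is a terminal: add '/' and stop
From L → num num:
  - num is a terminal: add 'num' and stop

Collecting: FIRST(L) = { '/', 'num' }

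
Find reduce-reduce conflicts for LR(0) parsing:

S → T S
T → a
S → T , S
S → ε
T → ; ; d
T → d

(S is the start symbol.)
Augment with S' → S and build the canonical LR(0) collection (I0 = CLOSURE({[S' → . S]}), then GOTO on every symbol after a dot until no new states appear). It has 11 states:
  I0: { [S → . T , S], [S → . T S], [S → .], [S' → . S], [T → . ; ; d], [T → . a], [T → . d] }  — shift, reduce
  I1: { [T → ; . ; d] }  — shift
  I2: { [S' → S .] }  — accept
  I3: { [S → . T , S], [S → . T S], [S → .], [S → T . , S], [S → T . S], [T → . ; ; d], [T → . a], [T → . d] }  — shift, reduce
  I4: { [T → a .] }  — reduce
  I5: { [T → d .] }  — reduce
  I6: { [S → . T , S], [S → . T S], [S → .], [S → T , . S], [T → . ; ; d], [T → . a], [T → . d] }  — shift, reduce
  I7: { [S → T S .] }  — reduce
  I8: { [S → T , S .] }  — reduce
  I9: { [T → ; ; . d] }  — shift
  I10: { [T → ; ; d .] }  — reduce

No state contains more than one complete item.

Answer: No reduce-reduce conflicts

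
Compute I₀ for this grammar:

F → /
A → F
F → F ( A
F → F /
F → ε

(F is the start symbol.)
First, augment the grammar with F' → F
I₀ = CLOSURE({ [F' → . F] }):
  [F' → . F] has the dot before F: add [F → . /], [F → . F ( A], [F → . F /], [F → .]
No further items can be added.

I₀ = { [F → . /], [F → . F ( A], [F → . F /], [F → .], [F' → . F] }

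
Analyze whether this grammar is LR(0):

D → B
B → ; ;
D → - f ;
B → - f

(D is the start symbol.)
No. Shift-reduce conflict between [B → - f .] and [D → - f . ;]

Augment with D' → D and build the canonical LR(0) collection (I0 = CLOSURE({[D' → . D]}), then GOTO on every symbol after a dot until no new states appear). It has 8 states:
  I0: { [B → . - f], [B → . ; ;], [D → . - f ;], [D → . B], [D' → . D] }  — shift
  I1: { [B → - . f], [D → - . f ;] }  — shift
  I2: { [B → ; . ;] }  — shift
  I3: { [D → B .] }  — reduce
  I4: { [D' → D .] }  — accept
  I5: { [B → ; ; .] }  — reduce
  I6: { [B → - f .], [D → - f . ;] }  — shift, reduce
  I7: { [D → - f ; .] }  — reduce

Conflict in state I6:
  Shift-reduce conflict between [B → - f .] and [D → - f . ;]
So the grammar is NOT LR(0).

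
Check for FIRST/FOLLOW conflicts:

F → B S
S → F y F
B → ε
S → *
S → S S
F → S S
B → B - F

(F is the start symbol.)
A FIRST/FOLLOW conflict occurs when a non-terminal N has a nullable alternative N → β (β ⇒* ε) and another alternative N → α with FIRST(α) ∩ FOLLOW(N) ≠ ∅: on such a lookahead the parser cannot decide between expanding α and letting N vanish via β.

Nullable non-terminals: B.
FIRST sets used below: FIRST(B) = { '-', ε }

B: nullable alternative(s) B → ε; FOLLOW(B) = { '*', '-' }
  B → ε: FIRST \ {ε} = { } — this is the only nullable alternative, skip
  B → B - F: FIRST \ {ε} = { '-' } — overlaps FOLLOW(B) on { '-' }: CONFLICT

F, S have no nullable alternative, so no FIRST/FOLLOW check is needed there.

So the grammar has 1 FIRST/FOLLOW conflict (marked CONFLICT above).

Answer: Yes. B → B '-' F with FOLLOW(B) on { '-' }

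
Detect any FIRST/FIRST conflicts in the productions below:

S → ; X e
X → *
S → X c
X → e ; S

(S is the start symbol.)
A FIRST/FIRST conflict occurs when two productions N → α and N → β for the same non-terminal have FIRST(α) ∩ FIRST(β) ≠ ∅ (with ε ∈ FIRST of a nullable right-hand side, so two nullable alternatives also conflict).

FIRST sets of the non-terminals at (or reachable through a nullable prefix from) the front of some alternative:
  FIRST(X) = { '*', 'e' }

Productions for S:
  S → ; X e: FIRST = { ';' }
  S → X c: FIRST = { '*', 'e' }
Productions for X:
  X → *: FIRST = { '*' }
  X → e ; S: FIRST = { 'e' }

All alternatives of each non-terminal have pairwise disjoint FIRST sets.

Answer: No FIRST/FIRST conflicts.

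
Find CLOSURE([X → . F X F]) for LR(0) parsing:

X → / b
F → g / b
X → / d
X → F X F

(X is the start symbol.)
{ [F → . g / b], [X → . F X F] }

To compute CLOSURE, for each item [A → α.Bβ] where B is a non-terminal, add [B → .γ] for all productions B → γ; repeat for the newly added items until nothing changes.

Start with: [X → . F X F]
  [X → . F X F] has the dot before F: add [F → . g / b]
No further items can be added.

CLOSURE = { [F → . g / b], [X → . F X F] }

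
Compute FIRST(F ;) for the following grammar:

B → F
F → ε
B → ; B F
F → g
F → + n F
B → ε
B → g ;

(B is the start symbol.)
FIRST sets of the non-terminals involved (from the grammar, by fixed-point iteration):
  FIRST(F) = { '+', 'g', ε }

To compute FIRST(F ;), process the symbols left to right:
Symbol F is a non-terminal. Add FIRST(F) \ {ε} = { '+', 'g' }
F is nullable (ε ∈ FIRST(F)), continue to the next symbol.
Symbol ; is a terminal. Add ';' and stop.
FIRST(F ;) = { '+', ';', 'g' }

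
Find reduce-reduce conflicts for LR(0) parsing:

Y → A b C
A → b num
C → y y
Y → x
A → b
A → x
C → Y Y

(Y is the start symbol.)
Yes — I4: [A → x .] vs [Y → x .]

A reduce-reduce conflict occurs when an LR(0) state has two complete items [A → α .] and [B → β .] — both call for a reduction, and with no lookahead the parser cannot choose between them.

Augment with Y' → Y and build the canonical LR(0) collection (I0 = CLOSURE({[Y' → . Y]}), then GOTO on every symbol after a dot until no new states appear). It has 12 states:
  I0: { [A → . b num], [A → . b], [A → . x], [Y → . A b C], [Y → . x], [Y' → . Y] }  — shift
  I1: { [Y → A . b C] }  — shift
  I2: { [Y' → Y .] }  — accept
  I3: { [A → b . num], [A → b .] }  — shift, reduce
  I4: { [A → x .], [Y → x .] }  — 2 reduces
  I5: { [A → b num .] }  — reduce
  I6: { [A → . b num], [A → . b], [A → . x], [C → . Y Y], [C → . y y], [Y → . A b C], [Y → . x], [Y → A b . C] }  — shift
  I7: { [Y → A b C .] }  — reduce
  I8: { [A → . b num], [A → . b], [A → . x], [C → Y . Y], [Y → . A b C], [Y → . x] }  — shift
  I9: { [C → y . y] }  — shift
  I10: { [C → y y .] }  — reduce
  I11: { [C → Y Y .] }  — reduce

I4 contains complete items [A → x .], [Y → x .] — reduce-reduce conflict.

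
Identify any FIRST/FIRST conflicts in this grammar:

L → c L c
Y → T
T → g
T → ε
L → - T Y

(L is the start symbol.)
No FIRST/FIRST conflicts.

A FIRST/FIRST conflict occurs when two productions N → α and N → β for the same non-terminal have FIRST(α) ∩ FIRST(β) ≠ ∅ (with ε ∈ FIRST of a nullable right-hand side, so two nullable alternatives also conflict).

Productions for L:
  L → c L c: FIRST = { 'c' }
  L → - T Y: FIRST = { '-' }
Productions for T:
  T → g: FIRST = { 'g' }
  T → ε: FIRST = { ε }
Y has only one production, so no FIRST/FIRST conflict is possible there.

All alternatives of each non-terminal have pairwise disjoint FIRST sets.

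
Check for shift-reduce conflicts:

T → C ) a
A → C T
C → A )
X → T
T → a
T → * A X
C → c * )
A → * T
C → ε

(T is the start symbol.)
A shift-reduce conflict occurs when an LR(0) state has both:
  - a complete (reduce) item [A → α .] (dot at the end), and
  - a shift item [B → β . c γ] (dot before a terminal).

Augment with T' → T and build the canonical LR(0) collection (I0 = CLOSURE({[T' → . T]}), then GOTO on every symbol after a dot until no new states appear). It has 17 states:
  I0: { [A → . * T], [A → . C T], [C → . A )], [C → . c * )], [C → .], [T → . * A X], [T → . C ) a], [T → . a], [T' → . T] }  — shift, reduce
  I1: { [A → * . T], [A → . * T], [A → . C T], [C → . A )], [C → . c * )], [C → .], [T → * . A X], [T → . * A X], [T → . C ) a], [T → . a] }  — shift, reduce
  I2: { [C → A . )] }  — shift
  I3: { [A → . * T], [A → . C T], [A → C . T], [C → . A )], [C → . c * )], [C → .], [T → . * A X], [T → . C ) a], [T → . a], [T → C . ) a] }  — shift, reduce
  I4: { [T' → T .] }  — accept
  I5: { [T → a .] }  — reduce
  I6: { [C → c . * )] }  — shift
  I7: { [C → c * . )] }  — shift
  I8: { [C → c * ) .] }  — reduce
  I9: { [T → C ) . a] }  — shift
  I10: { [A → C T .] }  — reduce
  I11: { [T → C ) a .] }  — reduce
  I12: { [C → A ) .] }  — reduce
  I13: { [A → . * T], [A → . C T], [C → . A )], [C → . c * )], [C → .], [C → A . )], [T → * A . X], [T → . * A X], [T → . C ) a], [T → . a], [X → . T] }  — shift, reduce
  I14: { [A → * T .] }  — reduce
  I15: { [X → T .] }  — reduce
  I16: { [T → * A X .] }  — reduce

I0 contains reduce item [C → .] and shift items [A → . * T], [C → . c * )], [T → . * A X], [T → . a] — shift-reduce conflict.
I1 contains reduce item [C → .] and shift items [A → . * T], [C → . c * )], [T → . * A X], [T → . a] — shift-reduce conflict.
I3 contains reduce item [C → .] and shift items [A → . * T], [C → . c * )], [T → . * A X], [T → C . ) a], [T → . a] — shift-reduce conflict.
I13 contains reduce item [C → .] and shift items [A → . * T], [C → A . )], [C → . c * )], [T → . * A X], [T → . a] — shift-reduce conflict.

Answer: Yes — I0: [C → .] vs [A → . * T]; I1: [C → .] vs [A → . * T]; I3: [C → .] vs [A → . * T]; I13: [C → .] vs [A → . * T]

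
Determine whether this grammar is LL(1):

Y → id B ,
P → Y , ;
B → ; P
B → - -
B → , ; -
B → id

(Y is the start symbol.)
Yes, the grammar is LL(1).

For B:
  PREDICT(B → ';' P) = { ';' }
  PREDICT(B → '-' '-') = { '-' }
  PREDICT(B → ',' ';' '-') = { ',' }
  PREDICT(B → id) = { 'id' }
Y, P have a single production, so nothing to check there.

All predict sets are disjoint. The grammar IS LL(1).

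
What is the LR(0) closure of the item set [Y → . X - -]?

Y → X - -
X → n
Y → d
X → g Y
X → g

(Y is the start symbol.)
Start with: [Y → . X - -]
  [Y → . X - -] has the dot before X: add [X → . n], [X → . g Y], [X → . g]
No further items can be added.

CLOSURE = { [X → . g Y], [X → . g], [X → . n], [Y → . X - -] }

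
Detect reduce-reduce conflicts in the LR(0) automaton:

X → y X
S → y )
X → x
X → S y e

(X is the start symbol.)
A reduce-reduce conflict occurs when an LR(0) state has two complete items [A → α .] and [B → β .] — both call for a reduction, and with no lookahead the parser cannot choose between them.

Augment with X' → X and build the canonical LR(0) collection (I0 = CLOSURE({[X' → . X]}), then GOTO on every symbol after a dot until no new states appear). It has 9 states:
  I0: { [S → . y )], [X → . S y e], [X → . x], [X → . y X], [X' → . X] }  — shift
  I1: { [X → S . y e] }  — shift
  I2: { [X' → X .] }  — accept
  I3: { [X → x .] }  — reduce
  I4: { [S → . y )], [S → y . )], [X → . S y e], [X → . x], [X → . y X], [X → y . X] }  — shift
  I5: { [S → y ) .] }  — reduce
  I6: { [X → y X .] }  — reduce
  I7: { [X → S y . e] }  — shift
  I8: { [X → S y e .] }  — reduce

No state contains more than one complete item.

Answer: No reduce-reduce conflicts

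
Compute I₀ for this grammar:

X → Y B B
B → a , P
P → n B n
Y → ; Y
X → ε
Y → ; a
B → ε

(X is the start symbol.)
{ [X → . Y B B], [X → .], [X' → . X], [Y → . ; Y], [Y → . ; a] }

First, augment the grammar with X' → X
I₀ = CLOSURE({ [X' → . X] }):
  [X' → . X] has the dot before X: add [X → . Y B B], [X → .]
  [X → . Y B B] has the dot before Y: add [Y → . ; Y], [Y → . ; a]
No further items can be added.

I₀ = { [X → . Y B B], [X → .], [X' → . X], [Y → . ; Y], [Y → . ; a] }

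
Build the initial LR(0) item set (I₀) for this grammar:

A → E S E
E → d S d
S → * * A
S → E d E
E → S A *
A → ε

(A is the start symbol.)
First, augment the grammar with A' → A
I₀ = CLOSURE({ [A' → . A] }):
  [A' → . A] has the dot before A: add [A → . E S E], [A → .]
  [A → . E S E] has the dot before E: add [E → . d S d], [E → . S A *]
  [E → . S A *] has the dot before S: add [S → . * * A], [S → . E d E]
No further items can be added.

I₀ = { [A → . E S E], [A → .], [A' → . A], [E → . S A *], [E → . d S d], [S → . * * A], [S → . E d E] }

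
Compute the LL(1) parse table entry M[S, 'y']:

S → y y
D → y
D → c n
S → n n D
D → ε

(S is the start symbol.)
S → y y

To find M[S, 'y'], we find productions for S where 'y' is in the predict set (PREDICT(N → α) = (FIRST(α) \ {ε}) ∪ (FOLLOW(N) if α ⇒* ε)).

S → y y: PREDICT = { 'y' }
  'y' is in predict set, so this production goes in M[S, 'y']
S → n n D: PREDICT = { 'n' }

M[S, 'y'] = S → y y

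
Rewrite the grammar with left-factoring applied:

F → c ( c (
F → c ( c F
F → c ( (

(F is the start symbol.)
Left-factoring transforms A → αβ₁ | αβ₂ into A → αA' and A' → β₁ | β₂
(α is the longest common prefix among the alternatives). Repeat until
no nonterminal has two alternatives with a common prefix.

Round 1: F has alternatives sharing prefix 'c ('. Introduce F': F → c ( F'
  Add: F' → c (
  Add: F' → c F
  Add: F' → (

Round 2: F' has alternatives sharing prefix 'c'. Introduce F'': F' → c F''
  Add: F'' → (
  Add: F'' → F

No remaining common prefixes — done.

Resulting grammar:
F → c ( F'
F' → c F''
F'' → (
F'' → F
F' → (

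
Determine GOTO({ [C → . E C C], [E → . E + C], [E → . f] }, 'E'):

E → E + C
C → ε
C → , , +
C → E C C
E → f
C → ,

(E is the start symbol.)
GOTO(I, 'E') = CLOSURE({ [A → αX.β] : [A → α.Xβ] ∈ I, X = 'E' })

Items with dot before 'E', with the dot advanced:
  [C → . E C C] → [C → E . C C]
  [E → . E + C] → [E → E . + C]
Closure of the advanced items:
  [C → E . C C] has the dot before C: add [C → .], [C → . , , +], [C → . E C C], [C → . ,]
  [C → . E C C] has the dot before E: add [E → . E + C], [E → . f]

GOTO = { [C → . , , +], [C → . ,], [C → . E C C], [C → .], [C → E . C C], [E → . E + C], [E → . f], [E → E . + C] }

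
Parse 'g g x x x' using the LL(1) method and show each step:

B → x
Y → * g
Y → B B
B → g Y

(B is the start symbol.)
Stack is shown with the top on the left.

Stack    Input        Action
----------------------------
B $      g g x x x $  output B → g Y
g Y $    g g x x x $  match 'g'
Y $      g x x x $    output Y → B B
B B $    g x x x $    output B → g Y
g Y B $  g x x x $    match 'g'
Y B $    x x x $      output Y → B B
B B B $  x x x $      output B → x
x B B $  x x x $      match 'x'
B B $    x x $        output B → x
x B $    x x $        match 'x'
B $      x $          output B → x
x $      x $          match 'x'
$        $            accept

The string is accepted.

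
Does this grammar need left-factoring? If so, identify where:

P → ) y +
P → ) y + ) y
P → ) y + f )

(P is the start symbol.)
Left-factoring is needed when two productions for the same non-terminal
share a common prefix on the right-hand side.

Productions for P:
  P → ) y +
  P → ) y + ) y
  P → ) y + f )

Found common prefix ') y +' in productions for P

Answer: Yes, P has productions with common prefix ') y +'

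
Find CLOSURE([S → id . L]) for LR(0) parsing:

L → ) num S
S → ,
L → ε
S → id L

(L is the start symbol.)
To compute CLOSURE, for each item [A → α.Bβ] where B is a non-terminal, add [B → .γ] for all productions B → γ; repeat for the newly added items until nothing changes.

Start with: [S → id . L]
  [S → id . L] has the dot before L: add [L → . ) num S], [L → .]
No further items can be added.

CLOSURE = { [L → . ) num S], [L → .], [S → id . L] }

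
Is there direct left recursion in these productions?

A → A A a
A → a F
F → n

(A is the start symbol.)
Yes, A is left-recursive

Direct left recursion occurs when N → N α for some non-terminal N (the right-hand side begins with the left-hand side itself).

A → A A a: LEFT RECURSIVE (starts with A)
A → a F: starts with a
F → n: starts with n

The grammar has direct left recursion on: A.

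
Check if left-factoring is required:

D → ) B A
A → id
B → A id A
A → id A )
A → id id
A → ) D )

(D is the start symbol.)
Left-factoring is needed when two productions for the same non-terminal
share a common prefix on the right-hand side.

Productions for A:
  A → id
  A → id A )
  A → id id
  A → ) D )

Found common prefix 'id' in productions for A

Answer: Yes, A has productions with common prefix 'id'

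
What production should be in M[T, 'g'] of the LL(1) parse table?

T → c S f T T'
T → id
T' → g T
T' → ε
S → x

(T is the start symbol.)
Empty (error entry)

To find M[T, 'g'], we find productions for T where 'g' is in the predict set (PREDICT(N → α) = (FIRST(α) \ {ε}) ∪ (FOLLOW(N) if α ⇒* ε)).

T → c S f T T': PREDICT = { 'c' }
T → id: PREDICT = { 'id' }

M[T, 'g'] is empty (no production applies)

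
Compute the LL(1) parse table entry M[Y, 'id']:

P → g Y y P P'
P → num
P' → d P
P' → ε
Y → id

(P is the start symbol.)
To find M[Y, 'id'], we find productions for Y where 'id' is in the predict set (PREDICT(N → α) = (FIRST(α) \ {ε}) ∪ (FOLLOW(N) if α ⇒* ε)).

Y → id: PREDICT = { 'id' }
  'id' is in predict set, so this production goes in M[Y, 'id']

M[Y, 'id'] = Y → id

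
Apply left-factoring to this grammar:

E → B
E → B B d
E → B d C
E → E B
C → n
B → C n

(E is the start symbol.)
Left-factoring transforms A → αβ₁ | αβ₂ into A → αA' and A' → β₁ | β₂
(α is the longest common prefix among the alternatives). Repeat until
no nonterminal has two alternatives with a common prefix.

Round 1: E has alternatives sharing prefix 'B'. Introduce E': E → B E'
  Add: E' → ε
  Add: E' → B d
  Add: E' → d C

No remaining common prefixes — done.

Resulting grammar:
E → B E'
E' → ε
E' → B d
E' → d C
E → E B
C → n
B → C n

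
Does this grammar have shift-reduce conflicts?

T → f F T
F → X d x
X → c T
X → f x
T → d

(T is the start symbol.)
No shift-reduce conflicts

A shift-reduce conflict occurs when an LR(0) state has both:
  - a complete (reduce) item [A → α .] (dot at the end), and
  - a shift item [B → β . c γ] (dot before a terminal).

Augment with T' → T and build the canonical LR(0) collection (I0 = CLOSURE({[T' → . T]}), then GOTO on every symbol after a dot until no new states appear). It has 13 states:
  I0: { [T → . d], [T → . f F T], [T' → . T] }  — shift
  I1: { [T' → T .] }  — accept
  I2: { [T → d .] }  — reduce
  I3: { [F → . X d x], [T → f . F T], [X → . c T], [X → . f x] }  — shift
  I4: { [T → . d], [T → . f F T], [T → f F . T] }  — shift
  I5: { [F → X . d x] }  — shift
  I6: { [T → . d], [T → . f F T], [X → c . T] }  — shift
  I7: { [X → f . x] }  — shift
  I8: { [X → f x .] }  — reduce
  I9: { [X → c T .] }  — reduce
  I10: { [F → X d . x] }  — shift
  I11: { [F → X d x .] }  — reduce
  I12: { [T → f F T .] }  — reduce

No state contains both a complete item and a shift item.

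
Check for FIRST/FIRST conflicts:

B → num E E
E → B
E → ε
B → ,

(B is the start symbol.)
A FIRST/FIRST conflict occurs when two productions N → α and N → β for the same non-terminal have FIRST(α) ∩ FIRST(β) ≠ ∅ (with ε ∈ FIRST of a nullable right-hand side, so two nullable alternatives also conflict).

FIRST sets of the non-terminals at (or reachable through a nullable prefix from) the front of some alternative:
  FIRST(B) = { ',', 'num' }

Productions for B:
  B → num E E: FIRST = { 'num' }
  B → ,: FIRST = { ',' }
Productions for E:
  E → B: FIRST = { ',', 'num' }
  E → ε: FIRST = { ε }

All alternatives of each non-terminal have pairwise disjoint FIRST sets.

Answer: No FIRST/FIRST conflicts.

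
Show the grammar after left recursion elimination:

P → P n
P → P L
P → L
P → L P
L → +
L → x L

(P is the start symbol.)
P → L P'
P → L P P'
P' → n P'
P' → L P'
P' → ε
L → +
L → x L

P is directly left-recursive. The standard transformation for
  A → A α₁ | ... | A α_m | β₁ | ... | β_n
is
  A  → β₁ A' | ... | β_n A'
  A' → α₁ A' | ... | α_m A' | ε

P → L becomes P → L P'
P → L P becomes P → L P P'
P → P n becomes P' → n P'
P → P L becomes P' → L P'
Add P' → ε

Productions for other non-terminals are unchanged:
  L → +
  L → x L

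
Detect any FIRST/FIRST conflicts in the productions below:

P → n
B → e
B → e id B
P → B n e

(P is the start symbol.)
Yes. B → e / B → e id B on { 'e' }

FIRST sets of the non-terminals at (or reachable through a nullable prefix from) the front of some alternative:
  FIRST(B) = { 'e' }

Productions for P:
  P → n: FIRST = { 'n' }
  P → B n e: FIRST = { 'e' }
Productions for B:
  B → e: FIRST = { 'e' }
  B → e id B: FIRST = { 'e' }

Conflict for B: B → e and B → e id B
  Overlap: { 'e' }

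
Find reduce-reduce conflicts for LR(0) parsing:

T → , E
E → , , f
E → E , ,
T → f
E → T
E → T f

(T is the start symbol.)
Yes — I11: [E → , , f .] vs [T → f .]

Augment with T' → T and build the canonical LR(0) collection (I0 = CLOSURE({[T' → . T]}), then GOTO on every symbol after a dot until no new states appear). It has 12 states:
  I0: { [T → . , E], [T → . f], [T' → . T] }  — shift
  I1: { [E → . , , f], [E → . E , ,], [E → . T f], [E → . T], [T → , . E], [T → . , E], [T → . f] }  — shift
  I2: { [T' → T .] }  — accept
  I3: { [T → f .] }  — reduce
  I4: { [E → , . , f], [E → . , , f], [E → . E , ,], [E → . T f], [E → . T], [T → , . E], [T → . , E], [T → . f] }  — shift
  I5: { [E → E . , ,], [T → , E .] }  — shift, reduce
  I6: { [E → T . f], [E → T .] }  — shift, reduce
  I7: { [E → T f .] }  — reduce
  I8: { [E → E , . ,] }  — shift
  I9: { [E → E , , .] }  — reduce
  I10: { [E → , , . f], [E → , . , f], [E → . , , f], [E → . E , ,], [E → . T f], [E → . T], [T → , . E], [T → . , E], [T → . f] }  — shift
  I11: { [E → , , f .], [T → f .] }  — 2 reduces

I11 contains complete items [E → , , f .], [T → f .] — reduce-reduce conflict.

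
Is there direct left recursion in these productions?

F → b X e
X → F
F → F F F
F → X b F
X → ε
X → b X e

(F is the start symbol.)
F → b X e: starts with b
X → F: starts with F
F → F F F: LEFT RECURSIVE (starts with F)
F → X b F: starts with X
X → ε: starts with ε
X → b X e: starts with b

The grammar has direct left recursion on: F.

Answer: Yes, F is left-recursive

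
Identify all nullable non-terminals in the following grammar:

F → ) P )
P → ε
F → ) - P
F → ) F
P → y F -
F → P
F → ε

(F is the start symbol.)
{ 'F', 'P' }

A non-terminal is nullable if it can derive ε (the empty string): either it has an ε-production, or it has a production whose right-hand side consists entirely of nullable non-terminals.

ε-productions: P → ε, F → ε
So P, F are immediately nullable.
Every non-terminal is now nullable.
Nullable = { 'F', 'P' }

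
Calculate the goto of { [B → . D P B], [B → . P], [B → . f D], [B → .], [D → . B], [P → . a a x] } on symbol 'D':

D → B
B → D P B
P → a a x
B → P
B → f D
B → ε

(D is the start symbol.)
GOTO(I, 'D') = CLOSURE({ [A → αX.β] : [A → α.Xβ] ∈ I, X = 'D' })

Items with dot before 'D', with the dot advanced:
  [B → . D P B] → [B → D . P B]
Closure of the advanced items:
  [B → D . P B] has the dot before P: add [P → . a a x]

GOTO = { [B → D . P B], [P → . a a x] }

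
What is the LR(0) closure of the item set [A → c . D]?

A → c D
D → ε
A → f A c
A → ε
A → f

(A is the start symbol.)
To compute CLOSURE, for each item [A → α.Bβ] where B is a non-terminal, add [B → .γ] for all productions B → γ; repeat for the newly added items until nothing changes.

Start with: [A → c . D]
  [A → c . D] has the dot before D: add [D → .]
No further items can be added.

CLOSURE = { [A → c . D], [D → .] }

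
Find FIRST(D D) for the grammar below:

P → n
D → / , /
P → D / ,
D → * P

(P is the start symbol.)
FIRST sets of the non-terminals involved (from the grammar, by fixed-point iteration):
  FIRST(D) = { '*', '/' }

To compute FIRST(D D), process the symbols left to right:
Symbol D is a non-terminal. Add FIRST(D) \ {ε} = { '*', '/' }
D is not nullable (ε ∉ FIRST(D)), so stop here.
FIRST(D D) = { '*', '/' }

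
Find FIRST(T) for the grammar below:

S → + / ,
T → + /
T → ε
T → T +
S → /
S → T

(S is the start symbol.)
{ '+', ε }

To compute FIRST(T), examine every production with T on the left-hand side, reading each right-hand side left to right until a non-nullable symbol is reached.

From T → + /:
  - '+' is a terminal: add '+' and stop
From T → ε:
  - ε-production, so ε ∈ FIRST(T)
From T → T +:
  - T is the symbol being defined: contributes nothing new
    T is nullable, so continue to the next symbol
  - '+' is a terminal: add '+' and stop

Collecting: FIRST(T) = { '+', ε }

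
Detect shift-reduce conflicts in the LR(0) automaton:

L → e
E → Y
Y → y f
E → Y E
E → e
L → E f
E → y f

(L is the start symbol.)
Yes — I3: [E → Y .] vs [E → . e]

A shift-reduce conflict occurs when an LR(0) state has both:
  - a complete (reduce) item [A → α .] (dot at the end), and
  - a shift item [B → β . c γ] (dot before a terminal).

Augment with L' → L and build the canonical LR(0) collection (I0 = CLOSURE({[L' → . L]}), then GOTO on every symbol after a dot until no new states appear). It has 10 states:
  I0: { [E → . Y E], [E → . Y], [E → . e], [E → . y f], [L → . E f], [L → . e], [L' → . L], [Y → . y f] }  — shift
  I1: { [L → E . f] }  — shift
  I2: { [L' → L .] }  — accept
  I3: { [E → . Y E], [E → . Y], [E → . e], [E → . y f], [E → Y . E], [E → Y .], [Y → . y f] }  — shift, reduce
  I4: { [E → e .], [L → e .] }  — 2 reduces
  I5: { [E → y . f], [Y → y . f] }  — shift
  I6: { [E → y f .], [Y → y f .] }  — 2 reduces
  I7: { [E → Y E .] }  — reduce
  I8: { [E → e .] }  — reduce
  I9: { [L → E f .] }  — reduce

I3 contains reduce item [E → Y .] and shift items [E → . e], [E → . y f], [Y → . y f] — shift-reduce conflict.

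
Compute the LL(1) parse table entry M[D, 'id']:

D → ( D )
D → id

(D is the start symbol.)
D → id

To find M[D, 'id'], we find productions for D where 'id' is in the predict set (PREDICT(N → α) = (FIRST(α) \ {ε}) ∪ (FOLLOW(N) if α ⇒* ε)).

D → ( D ): PREDICT = { '(' }
D → id: PREDICT = { 'id' }
  'id' is in predict set, so this production goes in M[D, 'id']

M[D, 'id'] = D → id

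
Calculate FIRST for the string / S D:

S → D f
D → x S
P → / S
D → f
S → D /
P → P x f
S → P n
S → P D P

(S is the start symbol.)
{ '/' }

To compute FIRST(/ S D), process the symbols left to right:
Symbol / is a terminal. Add '/' and stop.
FIRST(/ S D) = { '/' }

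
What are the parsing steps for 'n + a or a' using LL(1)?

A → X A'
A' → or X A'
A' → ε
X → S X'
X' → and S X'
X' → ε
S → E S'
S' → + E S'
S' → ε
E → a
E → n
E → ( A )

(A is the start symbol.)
Stack is shown with the top on the left.

Stack           Input         Action
------------------------------------
A $             n + a or a $  output A → X A'
X A' $          n + a or a $  output X → S X'
S X' A' $       n + a or a $  output S → E S'
E S' X' A' $    n + a or a $  output E → n
n S' X' A' $    n + a or a $  match 'n'
S' X' A' $      + a or a $    output S' → + E S'
+ E S' X' A' $  + a or a $    match '+'
E S' X' A' $    a or a $      output E → a
a S' X' A' $    a or a $      match 'a'
S' X' A' $      or a $        output S' → ε
X' A' $         or a $        output X' → ε
A' $            or a $        output A' → or X A'
or X A' $       or a $        match 'or'
X A' $          a $           output X → S X'
S X' A' $       a $           output S → E S'
E S' X' A' $    a $           output E → a
a S' X' A' $    a $           match 'a'
S' X' A' $      $             output S' → ε
X' A' $         $             output X' → ε
A' $            $             output A' → ε
$               $             accept

The string is accepted.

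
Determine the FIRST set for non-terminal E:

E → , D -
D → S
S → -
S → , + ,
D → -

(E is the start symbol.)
To compute FIRST(E), examine every production with E on the left-hand side, reading each right-hand side left to right until a non-nullable symbol is reached.

From E → , D -:
  - ',' is a terminal: add ',' and stop

Collecting: FIRST(E) = { ',' }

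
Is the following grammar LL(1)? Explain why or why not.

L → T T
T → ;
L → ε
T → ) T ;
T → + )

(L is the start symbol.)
Relevant sets:
  FIRST(T) = { ')', '+', ';' }
  FOLLOW(L) = { $ }

For L:
  PREDICT(L → T T) = { ')', '+', ';' }
  PREDICT(L → ε) = { $ }
For T:
  PREDICT(T → ';') = { ';' }
  PREDICT(T → ')' T ';') = { ')' }
  PREDICT(T → '+' ')') = { '+' }

All predict sets are disjoint. The grammar IS LL(1).

Answer: Yes, the grammar is LL(1).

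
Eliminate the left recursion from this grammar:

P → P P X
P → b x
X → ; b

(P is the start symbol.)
P → b x P'
P' → P X P'
P' → ε
X → ; b

P is directly left-recursive. The standard transformation for
  A → A α₁ | ... | A α_m | β₁ | ... | β_n
is
  A  → β₁ A' | ... | β_n A'
  A' → α₁ A' | ... | α_m A' | ε

P → b x becomes P → b x P'
P → P P X becomes P' → P X P'
Add P' → ε

Productions for other non-terminals are unchanged:
  X → ; b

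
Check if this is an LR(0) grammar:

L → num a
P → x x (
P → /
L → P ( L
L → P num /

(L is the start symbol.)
Augment with L' → L and build the canonical LR(0) collection (I0 = CLOSURE({[L' → . L]}), then GOTO on every symbol after a dot until no new states appear). It has 13 states:
  I0: { [L → . P ( L], [L → . P num /], [L → . num a], [L' → . L], [P → . /], [P → . x x (] }  — shift
  I1: { [P → / .] }  — reduce
  I2: { [L' → L .] }  — accept
  I3: { [L → P . ( L], [L → P . num /] }  — shift
  I4: { [L → num . a] }  — shift
  I5: { [P → x . x (] }  — shift
  I6: { [P → x x . (] }  — shift
  I7: { [P → x x ( .] }  — reduce
  I8: { [L → num a .] }  — reduce
  I9: { [L → . P ( L], [L → . P num /], [L → . num a], [L → P ( . L], [P → . /], [P → . x x (] }  — shift
  I10: { [L → P num . /] }  — shift
  I11: { [L → P num / .] }  — reduce
  I12: { [L → P ( L .] }  — reduce

Every state is either a pure shift/goto state or contains exactly one complete item and nothing to shift — no conflicts. The grammar is LR(0).

Answer: Yes, the grammar is LR(0)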